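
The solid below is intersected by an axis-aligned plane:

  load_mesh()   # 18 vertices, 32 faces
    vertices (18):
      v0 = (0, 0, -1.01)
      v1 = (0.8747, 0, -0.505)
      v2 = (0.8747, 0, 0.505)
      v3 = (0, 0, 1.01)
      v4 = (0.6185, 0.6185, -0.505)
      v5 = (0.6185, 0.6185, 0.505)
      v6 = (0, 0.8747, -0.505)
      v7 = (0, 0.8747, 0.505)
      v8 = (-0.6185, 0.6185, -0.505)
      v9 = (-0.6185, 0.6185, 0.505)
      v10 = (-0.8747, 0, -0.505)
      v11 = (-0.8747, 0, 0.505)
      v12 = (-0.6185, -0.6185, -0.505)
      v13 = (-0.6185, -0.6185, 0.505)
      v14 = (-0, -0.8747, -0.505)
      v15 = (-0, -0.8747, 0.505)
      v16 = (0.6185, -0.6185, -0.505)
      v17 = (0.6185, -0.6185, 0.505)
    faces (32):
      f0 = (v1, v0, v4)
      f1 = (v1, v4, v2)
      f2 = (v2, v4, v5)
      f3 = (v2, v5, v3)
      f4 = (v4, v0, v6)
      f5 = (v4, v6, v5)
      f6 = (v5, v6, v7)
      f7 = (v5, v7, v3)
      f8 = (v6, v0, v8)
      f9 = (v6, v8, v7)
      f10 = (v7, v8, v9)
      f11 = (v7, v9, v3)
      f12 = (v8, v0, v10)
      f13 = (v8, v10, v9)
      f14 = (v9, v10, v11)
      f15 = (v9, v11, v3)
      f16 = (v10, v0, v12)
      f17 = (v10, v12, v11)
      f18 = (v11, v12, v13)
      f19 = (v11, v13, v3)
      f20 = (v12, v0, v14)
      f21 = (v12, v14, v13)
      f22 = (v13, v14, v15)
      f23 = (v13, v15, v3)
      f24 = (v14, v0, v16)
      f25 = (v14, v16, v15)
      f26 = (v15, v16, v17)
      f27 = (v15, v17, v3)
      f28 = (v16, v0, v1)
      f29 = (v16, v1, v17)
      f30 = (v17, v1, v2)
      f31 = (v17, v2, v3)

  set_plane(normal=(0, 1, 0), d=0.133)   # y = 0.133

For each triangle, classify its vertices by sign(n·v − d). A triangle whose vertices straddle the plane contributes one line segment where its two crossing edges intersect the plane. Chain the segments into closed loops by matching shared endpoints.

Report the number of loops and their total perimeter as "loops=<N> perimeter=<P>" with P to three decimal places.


Straddling triangles (12 of 32):
  (v1,v0,v4) [--+] → (0.133, 0.133, -0.901407)–(0.819608, 0.133, -0.505)  len=0.7928
  (v1,v4,v2) [-+-] → (0.819608, 0.133, -0.505)–(0.819608, 0.133, 0.287813)  len=0.7928
  (v2,v4,v5) [-++] → (0.819608, 0.133, 0.287813)–(0.819608, 0.133, 0.505)  len=0.2172
  (v2,v5,v3) [-+-] → (0.819608, 0.133, 0.505)–(0.133, 0.133, 0.901407)  len=0.7928
  (v4,v0,v6) [+-+] → (0.133, 0.133, -0.901407)–(0, 0.133, -0.933214)  len=0.1368
  (v5,v7,v3) [++-] → (0, 0.133, 0.933214)–(0.133, 0.133, 0.901407)  len=0.1368
  (v6,v0,v8) [+-+] → (0, 0.133, -0.933214)–(-0.133, 0.133, -0.901407)  len=0.1368
  (v7,v9,v3) [++-] → (-0.133, 0.133, 0.901407)–(0, 0.133, 0.933214)  len=0.1368
  (v8,v0,v10) [+--] → (-0.133, 0.133, -0.901407)–(-0.819608, 0.133, -0.505)  len=0.7928
  (v8,v10,v9) [+-+] → (-0.819608, 0.133, -0.505)–(-0.819608, 0.133, -0.287813)  len=0.2172
  (v9,v10,v11) [+--] → (-0.819608, 0.133, -0.287813)–(-0.819608, 0.133, 0.505)  len=0.7928
  (v9,v11,v3) [+--] → (-0.819608, 0.133, 0.505)–(-0.133, 0.133, 0.901407)  len=0.7928

Chained into 1 loop(s):
  loop 1: 12 segments, perimeter = 5.7383
Total perimeter = 5.738

loops=1 perimeter=5.738


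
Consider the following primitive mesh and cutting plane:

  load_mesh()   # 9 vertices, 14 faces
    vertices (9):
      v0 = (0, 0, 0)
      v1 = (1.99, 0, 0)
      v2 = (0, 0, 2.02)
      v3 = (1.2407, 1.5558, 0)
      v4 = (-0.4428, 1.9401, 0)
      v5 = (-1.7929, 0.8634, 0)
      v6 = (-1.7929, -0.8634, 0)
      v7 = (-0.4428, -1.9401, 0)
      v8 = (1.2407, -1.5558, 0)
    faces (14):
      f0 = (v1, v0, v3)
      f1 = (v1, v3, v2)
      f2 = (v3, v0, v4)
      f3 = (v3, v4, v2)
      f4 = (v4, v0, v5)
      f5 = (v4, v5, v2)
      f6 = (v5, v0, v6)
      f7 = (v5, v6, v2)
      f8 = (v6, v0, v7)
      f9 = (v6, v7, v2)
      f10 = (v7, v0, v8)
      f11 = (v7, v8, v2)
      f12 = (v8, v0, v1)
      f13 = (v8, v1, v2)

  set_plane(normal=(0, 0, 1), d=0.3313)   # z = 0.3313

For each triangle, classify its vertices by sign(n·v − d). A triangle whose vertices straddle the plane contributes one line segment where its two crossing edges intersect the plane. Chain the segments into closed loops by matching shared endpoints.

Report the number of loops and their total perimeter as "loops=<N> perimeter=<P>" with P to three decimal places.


Straddling triangles (7 of 14):
  (v1,v3,v2) [--+] → (1.03721, 1.30063, 0.3313)–(1.66362, 0, 0.3313)  len=1.4436
  (v3,v4,v2) [--+] → (-0.370176, 1.6219, 0.3313)–(1.03721, 1.30063, 0.3313)  len=1.4436
  (v4,v5,v2) [--+] → (-1.49885, 0.721794, 0.3313)–(-0.370176, 1.6219, 0.3313)  len=1.4436
  (v5,v6,v2) [--+] → (-1.49885, -0.721794, 0.3313)–(-1.49885, 0.721794, 0.3313)  len=1.4436
  (v6,v7,v2) [--+] → (-0.370176, -1.6219, 0.3313)–(-1.49885, -0.721794, 0.3313)  len=1.4436
  (v7,v8,v2) [--+] → (1.03721, -1.30063, 0.3313)–(-0.370176, -1.6219, 0.3313)  len=1.4436
  (v8,v1,v2) [--+] → (1.66362, 0, 0.3313)–(1.03721, -1.30063, 0.3313)  len=1.4436

Chained into 1 loop(s):
  loop 1: 7 segments, perimeter = 10.1053
Total perimeter = 10.105

loops=1 perimeter=10.105


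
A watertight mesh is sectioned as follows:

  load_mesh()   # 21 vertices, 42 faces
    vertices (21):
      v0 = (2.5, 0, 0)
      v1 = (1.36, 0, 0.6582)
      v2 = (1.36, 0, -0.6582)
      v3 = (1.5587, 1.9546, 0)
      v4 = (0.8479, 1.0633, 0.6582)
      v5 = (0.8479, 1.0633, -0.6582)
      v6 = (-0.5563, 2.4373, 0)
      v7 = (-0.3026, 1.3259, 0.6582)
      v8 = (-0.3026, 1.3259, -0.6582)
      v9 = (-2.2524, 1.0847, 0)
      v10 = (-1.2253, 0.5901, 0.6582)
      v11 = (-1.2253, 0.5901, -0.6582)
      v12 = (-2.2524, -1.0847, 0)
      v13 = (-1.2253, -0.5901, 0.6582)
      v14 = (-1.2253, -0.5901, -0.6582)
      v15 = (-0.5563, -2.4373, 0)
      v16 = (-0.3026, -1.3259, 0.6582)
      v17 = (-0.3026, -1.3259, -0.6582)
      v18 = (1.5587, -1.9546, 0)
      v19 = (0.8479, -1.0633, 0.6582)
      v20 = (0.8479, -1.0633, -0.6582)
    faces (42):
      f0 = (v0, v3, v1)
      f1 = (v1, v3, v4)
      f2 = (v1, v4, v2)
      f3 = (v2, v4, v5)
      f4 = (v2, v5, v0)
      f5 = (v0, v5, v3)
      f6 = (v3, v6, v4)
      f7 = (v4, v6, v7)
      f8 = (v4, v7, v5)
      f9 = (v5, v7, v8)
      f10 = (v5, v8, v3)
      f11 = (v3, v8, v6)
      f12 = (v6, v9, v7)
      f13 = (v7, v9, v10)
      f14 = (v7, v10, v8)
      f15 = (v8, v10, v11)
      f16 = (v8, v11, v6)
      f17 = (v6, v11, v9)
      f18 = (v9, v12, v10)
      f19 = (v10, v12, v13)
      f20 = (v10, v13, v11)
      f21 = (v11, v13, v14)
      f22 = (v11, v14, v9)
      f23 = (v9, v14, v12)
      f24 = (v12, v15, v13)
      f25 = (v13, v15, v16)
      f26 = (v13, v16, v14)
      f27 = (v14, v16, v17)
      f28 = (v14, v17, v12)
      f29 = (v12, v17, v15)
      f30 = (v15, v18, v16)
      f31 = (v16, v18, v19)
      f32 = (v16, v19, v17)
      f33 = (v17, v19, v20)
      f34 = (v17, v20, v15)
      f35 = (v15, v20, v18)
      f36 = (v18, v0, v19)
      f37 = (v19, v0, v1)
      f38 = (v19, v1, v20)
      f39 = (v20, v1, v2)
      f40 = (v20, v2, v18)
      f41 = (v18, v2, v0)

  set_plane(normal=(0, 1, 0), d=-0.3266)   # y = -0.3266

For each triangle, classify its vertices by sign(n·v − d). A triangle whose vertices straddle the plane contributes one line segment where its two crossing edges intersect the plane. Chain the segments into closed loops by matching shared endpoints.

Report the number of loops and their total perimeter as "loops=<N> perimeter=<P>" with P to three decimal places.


loops=2 perimeter=7.705

Straddling triangles (12 of 42):
  (v9,v12,v10) [+-+] → (-2.2524, -0.3266, 0)–(-1.78748, -0.3266, 0.297935)  len=0.5522
  (v10,v12,v13) [+--] → (-1.78748, -0.3266, 0.297935)–(-1.2253, -0.3266, 0.6582)  len=0.6677
  (v10,v13,v11) [+-+] → (-1.2253, -0.3266, 0.6582)–(-1.2253, -0.3266, 0.364291)  len=0.2939
  (v11,v13,v14) [+--] → (-1.2253, -0.3266, 0.364291)–(-1.2253, -0.3266, -0.6582)  len=1.0225
  (v11,v14,v9) [+-+] → (-1.2253, -0.3266, -0.6582)–(-1.3869, -0.3266, -0.554644)  len=0.1919
  (v9,v14,v12) [+--] → (-1.3869, -0.3266, -0.554644)–(-2.2524, -0.3266, 0)  len=1.0280
  (v18,v0,v19) [-+-] → (2.34272, -0.3266, 0)–(1.99255, -0.3266, 0.202171)  len=0.4043
  (v19,v0,v1) [-++] → (1.99255, -0.3266, 0.202171)–(1.2027, -0.3266, 0.6582)  len=0.9120
  (v19,v1,v20) [-+-] → (1.2027, -0.3266, 0.6582)–(1.2027, -0.3266, 0.253859)  len=0.4043
  (v20,v1,v2) [-++] → (1.2027, -0.3266, 0.253859)–(1.2027, -0.3266, -0.6582)  len=0.9121
  (v20,v2,v18) [-+-] → (1.2027, -0.3266, -0.6582)–(1.3932, -0.3266, -0.548219)  len=0.2200
  (v18,v2,v0) [-++] → (1.3932, -0.3266, -0.548219)–(2.34272, -0.3266, 0)  len=1.0964

Chained into 2 loop(s):
  loop 1: 6 segments, perimeter = 3.7562
  loop 2: 6 segments, perimeter = 3.9492
Total perimeter = 7.705


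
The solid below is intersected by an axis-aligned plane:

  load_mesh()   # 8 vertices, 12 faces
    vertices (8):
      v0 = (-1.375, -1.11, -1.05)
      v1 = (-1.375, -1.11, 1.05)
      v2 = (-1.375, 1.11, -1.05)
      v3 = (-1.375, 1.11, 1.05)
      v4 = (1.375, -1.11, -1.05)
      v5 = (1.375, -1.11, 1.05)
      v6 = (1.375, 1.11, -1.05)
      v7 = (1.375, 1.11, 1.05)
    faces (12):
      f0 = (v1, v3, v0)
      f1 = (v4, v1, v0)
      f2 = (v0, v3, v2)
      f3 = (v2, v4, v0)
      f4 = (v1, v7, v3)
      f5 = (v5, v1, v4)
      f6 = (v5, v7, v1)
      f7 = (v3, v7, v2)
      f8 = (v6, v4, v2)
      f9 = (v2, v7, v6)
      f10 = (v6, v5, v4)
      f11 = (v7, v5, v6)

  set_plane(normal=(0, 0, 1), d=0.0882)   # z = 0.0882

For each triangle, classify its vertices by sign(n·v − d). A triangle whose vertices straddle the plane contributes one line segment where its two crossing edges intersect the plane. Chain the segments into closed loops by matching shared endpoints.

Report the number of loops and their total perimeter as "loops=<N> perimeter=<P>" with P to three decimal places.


loops=1 perimeter=9.940

Straddling triangles (8 of 12):
  (v1,v3,v0) [++-] → (-1.375, 0.09324, 0.0882)–(-1.375, -1.11, 0.0882)  len=1.2032
  (v4,v1,v0) [-+-] → (-0.1155, -1.11, 0.0882)–(-1.375, -1.11, 0.0882)  len=1.2595
  (v0,v3,v2) [-+-] → (-1.375, 0.09324, 0.0882)–(-1.375, 1.11, 0.0882)  len=1.0168
  (v5,v1,v4) [++-] → (-0.1155, -1.11, 0.0882)–(1.375, -1.11, 0.0882)  len=1.4905
  (v3,v7,v2) [++-] → (0.1155, 1.11, 0.0882)–(-1.375, 1.11, 0.0882)  len=1.4905
  (v2,v7,v6) [-+-] → (0.1155, 1.11, 0.0882)–(1.375, 1.11, 0.0882)  len=1.2595
  (v6,v5,v4) [-+-] → (1.375, -0.09324, 0.0882)–(1.375, -1.11, 0.0882)  len=1.0168
  (v7,v5,v6) [++-] → (1.375, -0.09324, 0.0882)–(1.375, 1.11, 0.0882)  len=1.2032

Chained into 1 loop(s):
  loop 1: 8 segments, perimeter = 9.9400
Total perimeter = 9.940


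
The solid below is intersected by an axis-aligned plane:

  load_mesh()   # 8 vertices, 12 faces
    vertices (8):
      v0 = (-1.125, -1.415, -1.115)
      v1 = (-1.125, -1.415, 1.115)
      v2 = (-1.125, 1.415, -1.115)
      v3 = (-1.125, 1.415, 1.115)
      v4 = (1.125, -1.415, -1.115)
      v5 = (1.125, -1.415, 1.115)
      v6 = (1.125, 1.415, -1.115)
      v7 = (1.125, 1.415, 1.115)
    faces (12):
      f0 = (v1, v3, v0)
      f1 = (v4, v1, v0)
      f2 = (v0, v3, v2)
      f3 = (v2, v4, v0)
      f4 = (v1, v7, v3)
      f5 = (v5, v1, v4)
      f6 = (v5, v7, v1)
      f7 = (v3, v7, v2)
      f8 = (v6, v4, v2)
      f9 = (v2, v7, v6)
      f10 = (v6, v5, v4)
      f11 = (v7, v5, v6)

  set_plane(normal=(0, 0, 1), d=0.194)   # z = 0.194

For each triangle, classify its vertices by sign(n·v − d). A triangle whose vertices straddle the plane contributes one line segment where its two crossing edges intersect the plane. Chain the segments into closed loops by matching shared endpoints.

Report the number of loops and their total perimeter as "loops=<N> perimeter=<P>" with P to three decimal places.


Straddling triangles (8 of 12):
  (v1,v3,v0) [++-] → (-1.125, 0.246197, 0.194)–(-1.125, -1.415, 0.194)  len=1.6612
  (v4,v1,v0) [-+-] → (-0.19574, -1.415, 0.194)–(-1.125, -1.415, 0.194)  len=0.9293
  (v0,v3,v2) [-+-] → (-1.125, 0.246197, 0.194)–(-1.125, 1.415, 0.194)  len=1.1688
  (v5,v1,v4) [++-] → (-0.19574, -1.415, 0.194)–(1.125, -1.415, 0.194)  len=1.3207
  (v3,v7,v2) [++-] → (0.19574, 1.415, 0.194)–(-1.125, 1.415, 0.194)  len=1.3207
  (v2,v7,v6) [-+-] → (0.19574, 1.415, 0.194)–(1.125, 1.415, 0.194)  len=0.9293
  (v6,v5,v4) [-+-] → (1.125, -0.246197, 0.194)–(1.125, -1.415, 0.194)  len=1.1688
  (v7,v5,v6) [++-] → (1.125, -0.246197, 0.194)–(1.125, 1.415, 0.194)  len=1.6612

Chained into 1 loop(s):
  loop 1: 8 segments, perimeter = 10.1600
Total perimeter = 10.160

loops=1 perimeter=10.160


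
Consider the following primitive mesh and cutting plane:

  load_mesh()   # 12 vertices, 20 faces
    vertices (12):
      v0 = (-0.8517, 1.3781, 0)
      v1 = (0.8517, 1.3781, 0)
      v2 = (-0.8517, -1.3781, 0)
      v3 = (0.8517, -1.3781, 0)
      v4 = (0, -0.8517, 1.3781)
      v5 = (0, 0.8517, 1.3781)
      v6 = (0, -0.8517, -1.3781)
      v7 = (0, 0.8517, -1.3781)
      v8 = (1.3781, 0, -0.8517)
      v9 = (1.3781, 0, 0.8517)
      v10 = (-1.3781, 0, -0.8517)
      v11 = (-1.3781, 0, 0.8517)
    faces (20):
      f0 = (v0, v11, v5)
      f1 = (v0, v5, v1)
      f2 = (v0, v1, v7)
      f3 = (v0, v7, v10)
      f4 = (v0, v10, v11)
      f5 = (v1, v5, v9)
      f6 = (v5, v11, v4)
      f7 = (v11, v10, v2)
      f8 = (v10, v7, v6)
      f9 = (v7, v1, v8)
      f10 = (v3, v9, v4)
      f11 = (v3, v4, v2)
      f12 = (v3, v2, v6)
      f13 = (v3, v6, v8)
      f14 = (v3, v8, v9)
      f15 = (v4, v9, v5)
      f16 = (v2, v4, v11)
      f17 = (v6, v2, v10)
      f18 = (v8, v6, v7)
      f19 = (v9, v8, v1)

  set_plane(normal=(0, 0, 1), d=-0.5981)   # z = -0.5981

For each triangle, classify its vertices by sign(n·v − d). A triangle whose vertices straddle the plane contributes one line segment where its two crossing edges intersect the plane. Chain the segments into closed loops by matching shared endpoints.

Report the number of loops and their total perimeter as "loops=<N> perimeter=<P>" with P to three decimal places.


loops=1 perimeter=7.867

Straddling triangles (10 of 20):
  (v0,v1,v7) [++-] → (0.482059, 1.14964, -0.5981)–(-0.482059, 1.14964, -0.5981)  len=0.9641
  (v0,v7,v10) [+--] → (-0.482059, 1.14964, -0.5981)–(-1.22136, 0.41034, -0.5981)  len=1.0455
  (v0,v10,v11) [+-+] → (-1.22136, 0.41034, -0.5981)–(-1.3781, 0, -0.5981)  len=0.4393
  (v11,v10,v2) [+-+] → (-1.3781, 0, -0.5981)–(-1.22136, -0.41034, -0.5981)  len=0.4393
  (v7,v1,v8) [-+-] → (0.482059, 1.14964, -0.5981)–(1.22136, 0.41034, -0.5981)  len=1.0455
  (v3,v2,v6) [++-] → (-0.482059, -1.14964, -0.5981)–(0.482059, -1.14964, -0.5981)  len=0.9641
  (v3,v6,v8) [+--] → (0.482059, -1.14964, -0.5981)–(1.22136, -0.41034, -0.5981)  len=1.0455
  (v3,v8,v9) [+-+] → (1.22136, -0.41034, -0.5981)–(1.3781, 0, -0.5981)  len=0.4393
  (v6,v2,v10) [-+-] → (-0.482059, -1.14964, -0.5981)–(-1.22136, -0.41034, -0.5981)  len=1.0455
  (v9,v8,v1) [+-+] → (1.3781, 0, -0.5981)–(1.22136, 0.41034, -0.5981)  len=0.4393

Chained into 1 loop(s):
  loop 1: 10 segments, perimeter = 7.8674
Total perimeter = 7.867


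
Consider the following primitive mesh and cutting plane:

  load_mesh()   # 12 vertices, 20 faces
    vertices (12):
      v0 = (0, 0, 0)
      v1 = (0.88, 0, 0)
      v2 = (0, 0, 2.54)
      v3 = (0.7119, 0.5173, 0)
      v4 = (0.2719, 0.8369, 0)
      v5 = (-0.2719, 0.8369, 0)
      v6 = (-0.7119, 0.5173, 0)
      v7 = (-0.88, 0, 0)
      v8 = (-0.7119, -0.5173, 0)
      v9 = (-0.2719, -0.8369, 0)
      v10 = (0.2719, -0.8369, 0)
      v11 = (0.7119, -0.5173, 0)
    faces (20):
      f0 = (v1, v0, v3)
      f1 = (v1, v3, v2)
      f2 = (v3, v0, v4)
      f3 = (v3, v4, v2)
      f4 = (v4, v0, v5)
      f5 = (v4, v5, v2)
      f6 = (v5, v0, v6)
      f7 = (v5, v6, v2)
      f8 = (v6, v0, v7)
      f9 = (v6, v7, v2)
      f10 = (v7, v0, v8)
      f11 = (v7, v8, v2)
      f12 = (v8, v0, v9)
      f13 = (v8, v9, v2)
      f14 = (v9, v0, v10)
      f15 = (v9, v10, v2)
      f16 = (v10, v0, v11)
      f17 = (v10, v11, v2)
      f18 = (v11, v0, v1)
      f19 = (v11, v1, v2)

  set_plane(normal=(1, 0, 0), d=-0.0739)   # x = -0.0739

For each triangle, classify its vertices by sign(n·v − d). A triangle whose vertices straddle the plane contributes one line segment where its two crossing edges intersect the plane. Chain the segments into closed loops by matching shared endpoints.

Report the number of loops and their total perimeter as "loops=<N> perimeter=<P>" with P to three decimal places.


Straddling triangles (12 of 20):
  (v4,v0,v5) [++-] → (-0.0739, 0.227462, 0)–(-0.0739, 0.8369, 0)  len=0.6094
  (v4,v5,v2) [+-+] → (-0.0739, 0.8369, 0)–(-0.0739, 0.227462, 1.84965)  len=1.9475
  (v5,v0,v6) [-+-] → (-0.0739, 0.227462, 0)–(-0.0739, 0.0536992, 0)  len=0.1738
  (v5,v6,v2) [--+] → (-0.0739, 0.0536992, 2.27633)–(-0.0739, 0.227462, 1.84965)  len=0.4607
  (v6,v0,v7) [-+-] → (-0.0739, 0.0536992, 0)–(-0.0739, 0, 0)  len=0.0537
  (v6,v7,v2) [--+] → (-0.0739, 0, 2.3267)–(-0.0739, 0.0536992, 2.27633)  len=0.0736
  (v7,v0,v8) [-+-] → (-0.0739, 0, 0)–(-0.0739, -0.0536992, 0)  len=0.0537
  (v7,v8,v2) [--+] → (-0.0739, -0.0536992, 2.27633)–(-0.0739, 0, 2.3267)  len=0.0736
  (v8,v0,v9) [-+-] → (-0.0739, -0.0536992, 0)–(-0.0739, -0.227462, 0)  len=0.1738
  (v8,v9,v2) [--+] → (-0.0739, -0.227462, 1.84965)–(-0.0739, -0.0536992, 2.27633)  len=0.4607
  (v9,v0,v10) [-++] → (-0.0739, -0.227462, 0)–(-0.0739, -0.8369, 0)  len=0.6094
  (v9,v10,v2) [-++] → (-0.0739, -0.8369, 0)–(-0.0739, -0.227462, 1.84965)  len=1.9475

Chained into 1 loop(s):
  loop 1: 12 segments, perimeter = 6.6374
Total perimeter = 6.637

loops=1 perimeter=6.637


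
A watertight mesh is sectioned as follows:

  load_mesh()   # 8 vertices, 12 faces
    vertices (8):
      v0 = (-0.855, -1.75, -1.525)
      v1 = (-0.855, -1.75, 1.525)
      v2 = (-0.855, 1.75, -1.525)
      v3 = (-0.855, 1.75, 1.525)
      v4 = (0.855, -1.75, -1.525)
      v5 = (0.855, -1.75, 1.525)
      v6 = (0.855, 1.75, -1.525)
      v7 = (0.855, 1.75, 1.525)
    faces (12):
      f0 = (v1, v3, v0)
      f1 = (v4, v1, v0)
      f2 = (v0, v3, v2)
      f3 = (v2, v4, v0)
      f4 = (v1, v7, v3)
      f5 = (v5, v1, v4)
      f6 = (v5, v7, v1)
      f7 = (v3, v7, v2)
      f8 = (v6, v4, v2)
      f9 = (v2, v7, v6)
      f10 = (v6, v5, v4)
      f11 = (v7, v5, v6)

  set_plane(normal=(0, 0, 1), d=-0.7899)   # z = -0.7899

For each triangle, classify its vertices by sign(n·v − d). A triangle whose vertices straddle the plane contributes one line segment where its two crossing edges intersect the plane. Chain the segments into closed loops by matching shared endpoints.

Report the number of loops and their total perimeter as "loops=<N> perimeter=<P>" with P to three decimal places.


loops=1 perimeter=10.420

Straddling triangles (8 of 12):
  (v1,v3,v0) [++-] → (-0.855, -0.906443, -0.7899)–(-0.855, -1.75, -0.7899)  len=0.8436
  (v4,v1,v0) [-+-] → (0.442862, -1.75, -0.7899)–(-0.855, -1.75, -0.7899)  len=1.2979
  (v0,v3,v2) [-+-] → (-0.855, -0.906443, -0.7899)–(-0.855, 1.75, -0.7899)  len=2.6564
  (v5,v1,v4) [++-] → (0.442862, -1.75, -0.7899)–(0.855, -1.75, -0.7899)  len=0.4121
  (v3,v7,v2) [++-] → (-0.442862, 1.75, -0.7899)–(-0.855, 1.75, -0.7899)  len=0.4121
  (v2,v7,v6) [-+-] → (-0.442862, 1.75, -0.7899)–(0.855, 1.75, -0.7899)  len=1.2979
  (v6,v5,v4) [-+-] → (0.855, 0.906443, -0.7899)–(0.855, -1.75, -0.7899)  len=2.6564
  (v7,v5,v6) [++-] → (0.855, 0.906443, -0.7899)–(0.855, 1.75, -0.7899)  len=0.8436

Chained into 1 loop(s):
  loop 1: 8 segments, perimeter = 10.4200
Total perimeter = 10.420


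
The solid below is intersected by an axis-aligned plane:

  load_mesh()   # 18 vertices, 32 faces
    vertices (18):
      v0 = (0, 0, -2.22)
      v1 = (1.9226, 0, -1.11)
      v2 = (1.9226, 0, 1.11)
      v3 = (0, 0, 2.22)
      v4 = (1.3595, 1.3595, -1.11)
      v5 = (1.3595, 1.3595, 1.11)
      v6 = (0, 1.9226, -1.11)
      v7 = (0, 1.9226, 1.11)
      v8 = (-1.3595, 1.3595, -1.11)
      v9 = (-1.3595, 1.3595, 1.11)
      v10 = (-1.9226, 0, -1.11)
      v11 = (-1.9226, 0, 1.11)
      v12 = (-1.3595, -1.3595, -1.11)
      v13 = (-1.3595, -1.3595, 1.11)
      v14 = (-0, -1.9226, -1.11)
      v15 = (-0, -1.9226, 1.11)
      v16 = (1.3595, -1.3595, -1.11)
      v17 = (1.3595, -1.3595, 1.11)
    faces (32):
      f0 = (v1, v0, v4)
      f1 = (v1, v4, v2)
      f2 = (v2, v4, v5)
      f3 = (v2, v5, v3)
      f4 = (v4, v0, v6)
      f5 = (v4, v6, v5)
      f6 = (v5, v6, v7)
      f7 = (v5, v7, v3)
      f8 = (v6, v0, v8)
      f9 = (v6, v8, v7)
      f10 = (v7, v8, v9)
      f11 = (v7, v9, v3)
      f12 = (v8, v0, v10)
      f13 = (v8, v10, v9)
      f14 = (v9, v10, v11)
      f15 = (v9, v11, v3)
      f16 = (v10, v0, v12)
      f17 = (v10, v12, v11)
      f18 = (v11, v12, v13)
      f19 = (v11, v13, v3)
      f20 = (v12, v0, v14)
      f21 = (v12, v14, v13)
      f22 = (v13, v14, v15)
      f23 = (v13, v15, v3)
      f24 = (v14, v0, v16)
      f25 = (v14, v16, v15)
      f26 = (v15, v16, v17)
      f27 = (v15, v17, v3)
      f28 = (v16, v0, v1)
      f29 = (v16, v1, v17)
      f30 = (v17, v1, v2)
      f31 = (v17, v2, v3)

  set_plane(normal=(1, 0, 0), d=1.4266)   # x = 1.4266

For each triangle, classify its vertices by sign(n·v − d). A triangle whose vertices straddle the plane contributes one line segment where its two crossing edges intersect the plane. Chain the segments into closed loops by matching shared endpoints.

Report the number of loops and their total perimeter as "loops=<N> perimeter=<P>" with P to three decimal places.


loops=1 perimeter=9.365

Straddling triangles (8 of 32):
  (v1,v0,v4) [+--] → (1.4266, 0, -1.39636)–(1.4266, 1.1975, -1.11)  len=1.2313
  (v1,v4,v2) [+-+] → (1.4266, 1.1975, -1.11)–(1.4266, 1.1975, -0.845461)  len=0.2645
  (v2,v4,v5) [+--] → (1.4266, 1.1975, -0.845461)–(1.4266, 1.1975, 1.11)  len=1.9555
  (v2,v5,v3) [+--] → (1.4266, 1.1975, 1.11)–(1.4266, 0, 1.39636)  len=1.2313
  (v16,v0,v1) [--+] → (1.4266, 0, -1.39636)–(1.4266, -1.1975, -1.11)  len=1.2313
  (v16,v1,v17) [-+-] → (1.4266, -1.1975, -1.11)–(1.4266, -1.1975, 0.845461)  len=1.9555
  (v17,v1,v2) [-++] → (1.4266, -1.1975, 0.845461)–(1.4266, -1.1975, 1.11)  len=0.2645
  (v17,v2,v3) [-+-] → (1.4266, -1.1975, 1.11)–(1.4266, 0, 1.39636)  len=1.2313

Chained into 1 loop(s):
  loop 1: 8 segments, perimeter = 9.3651
Total perimeter = 9.365


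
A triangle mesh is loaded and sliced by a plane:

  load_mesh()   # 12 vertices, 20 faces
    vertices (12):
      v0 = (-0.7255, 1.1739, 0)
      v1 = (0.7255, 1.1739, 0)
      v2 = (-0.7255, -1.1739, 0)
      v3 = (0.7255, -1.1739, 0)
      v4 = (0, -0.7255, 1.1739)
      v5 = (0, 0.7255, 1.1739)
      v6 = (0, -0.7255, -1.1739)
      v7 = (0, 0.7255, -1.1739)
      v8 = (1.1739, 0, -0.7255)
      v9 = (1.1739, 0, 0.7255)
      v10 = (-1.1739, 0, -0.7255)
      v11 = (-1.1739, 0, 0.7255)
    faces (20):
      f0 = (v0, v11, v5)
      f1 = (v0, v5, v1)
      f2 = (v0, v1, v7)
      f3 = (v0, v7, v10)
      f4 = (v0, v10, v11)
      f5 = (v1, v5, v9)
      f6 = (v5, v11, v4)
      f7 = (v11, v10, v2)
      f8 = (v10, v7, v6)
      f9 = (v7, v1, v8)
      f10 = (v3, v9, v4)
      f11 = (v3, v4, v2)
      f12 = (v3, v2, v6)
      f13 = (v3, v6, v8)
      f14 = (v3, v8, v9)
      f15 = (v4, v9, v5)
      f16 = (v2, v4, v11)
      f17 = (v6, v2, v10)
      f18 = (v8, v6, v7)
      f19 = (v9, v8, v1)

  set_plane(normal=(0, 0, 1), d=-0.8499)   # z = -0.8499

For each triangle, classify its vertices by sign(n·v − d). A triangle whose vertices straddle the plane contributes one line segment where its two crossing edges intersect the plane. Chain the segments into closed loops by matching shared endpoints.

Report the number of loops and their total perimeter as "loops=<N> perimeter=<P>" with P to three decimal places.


loops=1 perimeter=5.272

Straddling triangles (8 of 20):
  (v0,v1,v7) [++-] → (0.20024, 0.84926, -0.8499)–(-0.20024, 0.84926, -0.8499)  len=0.4005
  (v0,v7,v10) [+-+] → (-0.20024, 0.84926, -0.8499)–(-0.848224, 0.201276, -0.8499)  len=0.9164
  (v10,v7,v6) [+--] → (-0.848224, 0.201276, -0.8499)–(-0.848224, -0.201276, -0.8499)  len=0.4026
  (v7,v1,v8) [-++] → (0.20024, 0.84926, -0.8499)–(0.848224, 0.201276, -0.8499)  len=0.9164
  (v3,v2,v6) [++-] → (-0.20024, -0.84926, -0.8499)–(0.20024, -0.84926, -0.8499)  len=0.4005
  (v3,v6,v8) [+-+] → (0.20024, -0.84926, -0.8499)–(0.848224, -0.201276, -0.8499)  len=0.9164
  (v6,v2,v10) [-++] → (-0.20024, -0.84926, -0.8499)–(-0.848224, -0.201276, -0.8499)  len=0.9164
  (v8,v6,v7) [+--] → (0.848224, -0.201276, -0.8499)–(0.848224, 0.201276, -0.8499)  len=0.4026

Chained into 1 loop(s):
  loop 1: 8 segments, perimeter = 5.2716
Total perimeter = 5.272


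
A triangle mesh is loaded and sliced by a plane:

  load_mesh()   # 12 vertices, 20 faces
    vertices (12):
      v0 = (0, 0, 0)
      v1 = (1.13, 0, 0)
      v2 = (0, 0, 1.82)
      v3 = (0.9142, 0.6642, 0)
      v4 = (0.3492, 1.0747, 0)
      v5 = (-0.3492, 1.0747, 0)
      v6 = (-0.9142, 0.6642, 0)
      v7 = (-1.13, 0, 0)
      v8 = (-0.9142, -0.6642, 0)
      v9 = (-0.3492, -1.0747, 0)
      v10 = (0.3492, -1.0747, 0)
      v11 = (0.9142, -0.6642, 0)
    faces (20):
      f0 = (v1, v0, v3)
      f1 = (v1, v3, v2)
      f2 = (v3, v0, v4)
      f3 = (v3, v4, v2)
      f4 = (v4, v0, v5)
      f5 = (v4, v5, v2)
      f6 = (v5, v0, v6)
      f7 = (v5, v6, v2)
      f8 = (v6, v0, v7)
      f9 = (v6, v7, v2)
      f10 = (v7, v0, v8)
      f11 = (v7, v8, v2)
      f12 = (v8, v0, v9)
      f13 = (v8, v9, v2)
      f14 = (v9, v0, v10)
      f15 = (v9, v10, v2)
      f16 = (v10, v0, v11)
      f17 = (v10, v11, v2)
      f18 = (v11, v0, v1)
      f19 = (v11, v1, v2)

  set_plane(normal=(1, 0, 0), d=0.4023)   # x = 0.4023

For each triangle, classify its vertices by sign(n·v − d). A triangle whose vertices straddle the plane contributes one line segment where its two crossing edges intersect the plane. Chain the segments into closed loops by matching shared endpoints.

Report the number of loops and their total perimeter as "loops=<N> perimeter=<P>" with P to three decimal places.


loops=1 perimeter=5.255

Straddling triangles (8 of 20):
  (v1,v0,v3) [+-+] → (0.4023, 0, 0)–(0.4023, 0.292286, 0)  len=0.2923
  (v1,v3,v2) [++-] → (0.4023, 0.292286, 1.0191)–(0.4023, 0, 1.17205)  len=0.3299
  (v3,v0,v4) [+--] → (0.4023, 0.292286, 0)–(0.4023, 1.03612, 0)  len=0.7438
  (v3,v4,v2) [+--] → (0.4023, 1.03612, 0)–(0.4023, 0.292286, 1.0191)  len=1.2617
  (v10,v0,v11) [--+] → (0.4023, -0.292286, 0)–(0.4023, -1.03612, 0)  len=0.7438
  (v10,v11,v2) [-+-] → (0.4023, -1.03612, 0)–(0.4023, -0.292286, 1.0191)  len=1.2617
  (v11,v0,v1) [+-+] → (0.4023, -0.292286, 0)–(0.4023, 0, 0)  len=0.2923
  (v11,v1,v2) [++-] → (0.4023, 0, 1.17205)–(0.4023, -0.292286, 1.0191)  len=0.3299

Chained into 1 loop(s):
  loop 1: 8 segments, perimeter = 5.2554
Total perimeter = 5.255


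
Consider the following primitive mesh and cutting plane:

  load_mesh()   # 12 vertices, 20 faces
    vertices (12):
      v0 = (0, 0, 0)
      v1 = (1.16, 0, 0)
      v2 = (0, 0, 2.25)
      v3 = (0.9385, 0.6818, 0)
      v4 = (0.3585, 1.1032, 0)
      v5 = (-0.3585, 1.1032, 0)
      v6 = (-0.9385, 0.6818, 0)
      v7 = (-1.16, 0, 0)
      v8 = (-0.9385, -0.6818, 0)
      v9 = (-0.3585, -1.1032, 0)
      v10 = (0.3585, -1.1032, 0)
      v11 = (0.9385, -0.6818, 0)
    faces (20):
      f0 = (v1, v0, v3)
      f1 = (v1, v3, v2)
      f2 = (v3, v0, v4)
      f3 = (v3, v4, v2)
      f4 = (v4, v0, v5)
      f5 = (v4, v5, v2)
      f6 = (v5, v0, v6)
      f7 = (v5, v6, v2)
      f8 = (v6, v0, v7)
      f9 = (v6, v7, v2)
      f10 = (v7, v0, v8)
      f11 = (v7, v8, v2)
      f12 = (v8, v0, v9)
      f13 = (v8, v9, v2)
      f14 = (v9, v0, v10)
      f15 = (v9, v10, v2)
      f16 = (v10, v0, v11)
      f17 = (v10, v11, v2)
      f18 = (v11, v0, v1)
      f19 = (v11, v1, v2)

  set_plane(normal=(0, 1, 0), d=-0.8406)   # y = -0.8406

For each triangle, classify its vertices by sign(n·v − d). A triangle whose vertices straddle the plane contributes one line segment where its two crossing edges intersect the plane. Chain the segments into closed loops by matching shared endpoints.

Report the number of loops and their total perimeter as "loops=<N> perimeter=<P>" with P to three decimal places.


loops=1 perimeter=3.381

Straddling triangles (6 of 20):
  (v8,v0,v9) [++-] → (-0.273165, -0.8406, 0)–(-0.719933, -0.8406, 0)  len=0.4468
  (v8,v9,v2) [+-+] → (-0.719933, -0.8406, 0)–(-0.273165, -0.8406, 0.535578)  len=0.6975
  (v9,v0,v10) [-+-] → (-0.273165, -0.8406, 0)–(0.273165, -0.8406, 0)  len=0.5463
  (v9,v10,v2) [--+] → (0.273165, -0.8406, 0.535578)–(-0.273165, -0.8406, 0.535578)  len=0.5463
  (v10,v0,v11) [-++] → (0.273165, -0.8406, 0)–(0.719933, -0.8406, 0)  len=0.4468
  (v10,v11,v2) [-++] → (0.719933, -0.8406, 0)–(0.273165, -0.8406, 0.535578)  len=0.6975

Chained into 1 loop(s):
  loop 1: 6 segments, perimeter = 3.3811
Total perimeter = 3.381


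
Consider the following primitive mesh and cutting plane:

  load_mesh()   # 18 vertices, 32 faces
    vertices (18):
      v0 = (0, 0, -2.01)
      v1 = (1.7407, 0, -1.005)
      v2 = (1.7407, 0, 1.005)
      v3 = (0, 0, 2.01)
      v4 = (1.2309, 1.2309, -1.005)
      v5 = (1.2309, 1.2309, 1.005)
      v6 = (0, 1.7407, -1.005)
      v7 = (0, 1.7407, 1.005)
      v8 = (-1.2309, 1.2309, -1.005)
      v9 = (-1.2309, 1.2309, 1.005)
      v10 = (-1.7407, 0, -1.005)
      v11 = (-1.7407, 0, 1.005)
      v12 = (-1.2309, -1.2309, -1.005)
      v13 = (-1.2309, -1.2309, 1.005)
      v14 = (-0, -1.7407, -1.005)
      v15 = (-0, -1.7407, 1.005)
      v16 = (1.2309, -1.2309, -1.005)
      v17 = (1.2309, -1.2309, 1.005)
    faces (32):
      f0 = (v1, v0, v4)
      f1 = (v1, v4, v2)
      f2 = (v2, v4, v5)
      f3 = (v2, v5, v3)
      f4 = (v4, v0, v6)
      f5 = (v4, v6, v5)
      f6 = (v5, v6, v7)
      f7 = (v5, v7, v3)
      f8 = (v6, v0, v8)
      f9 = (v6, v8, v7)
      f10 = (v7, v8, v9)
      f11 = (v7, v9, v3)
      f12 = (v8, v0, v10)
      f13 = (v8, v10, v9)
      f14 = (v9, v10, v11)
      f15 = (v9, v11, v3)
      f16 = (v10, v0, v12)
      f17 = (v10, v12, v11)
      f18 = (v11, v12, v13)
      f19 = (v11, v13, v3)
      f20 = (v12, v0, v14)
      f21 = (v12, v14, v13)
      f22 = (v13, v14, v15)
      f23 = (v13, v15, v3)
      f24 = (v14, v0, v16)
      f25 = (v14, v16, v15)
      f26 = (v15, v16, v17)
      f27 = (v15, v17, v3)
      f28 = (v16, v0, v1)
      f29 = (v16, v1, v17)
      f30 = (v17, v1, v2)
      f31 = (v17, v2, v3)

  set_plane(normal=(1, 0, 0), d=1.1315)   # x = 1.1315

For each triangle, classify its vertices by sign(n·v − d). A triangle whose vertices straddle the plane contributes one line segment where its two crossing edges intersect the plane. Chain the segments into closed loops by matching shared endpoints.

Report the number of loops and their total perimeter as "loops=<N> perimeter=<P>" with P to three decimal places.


loops=1 perimeter=9.323

Straddling triangles (12 of 32):
  (v1,v0,v4) [+-+] → (1.1315, 0, -1.35672)–(1.1315, 1.1315, -1.08616)  len=1.1634
  (v2,v5,v3) [++-] → (1.1315, 1.1315, 1.08616)–(1.1315, 0, 1.35672)  len=1.1634
  (v4,v0,v6) [+--] → (1.1315, 1.1315, -1.08616)–(1.1315, 1.27207, -1.005)  len=0.1623
  (v4,v6,v5) [+-+] → (1.1315, 1.27207, -1.005)–(1.1315, 1.27207, 0.842685)  len=1.8477
  (v5,v6,v7) [+--] → (1.1315, 1.27207, 0.842685)–(1.1315, 1.27207, 1.005)  len=0.1623
  (v5,v7,v3) [+--] → (1.1315, 1.27207, 1.005)–(1.1315, 1.1315, 1.08616)  len=0.1623
  (v14,v0,v16) [--+] → (1.1315, -1.1315, -1.08616)–(1.1315, -1.27207, -1.005)  len=0.1623
  (v14,v16,v15) [-+-] → (1.1315, -1.27207, -1.005)–(1.1315, -1.27207, -0.842685)  len=0.1623
  (v15,v16,v17) [-++] → (1.1315, -1.27207, -0.842685)–(1.1315, -1.27207, 1.005)  len=1.8477
  (v15,v17,v3) [-+-] → (1.1315, -1.27207, 1.005)–(1.1315, -1.1315, 1.08616)  len=0.1623
  (v16,v0,v1) [+-+] → (1.1315, -1.1315, -1.08616)–(1.1315, 0, -1.35672)  len=1.1634
  (v17,v2,v3) [++-] → (1.1315, 0, 1.35672)–(1.1315, -1.1315, 1.08616)  len=1.1634

Chained into 1 loop(s):
  loop 1: 12 segments, perimeter = 9.3229
Total perimeter = 9.323


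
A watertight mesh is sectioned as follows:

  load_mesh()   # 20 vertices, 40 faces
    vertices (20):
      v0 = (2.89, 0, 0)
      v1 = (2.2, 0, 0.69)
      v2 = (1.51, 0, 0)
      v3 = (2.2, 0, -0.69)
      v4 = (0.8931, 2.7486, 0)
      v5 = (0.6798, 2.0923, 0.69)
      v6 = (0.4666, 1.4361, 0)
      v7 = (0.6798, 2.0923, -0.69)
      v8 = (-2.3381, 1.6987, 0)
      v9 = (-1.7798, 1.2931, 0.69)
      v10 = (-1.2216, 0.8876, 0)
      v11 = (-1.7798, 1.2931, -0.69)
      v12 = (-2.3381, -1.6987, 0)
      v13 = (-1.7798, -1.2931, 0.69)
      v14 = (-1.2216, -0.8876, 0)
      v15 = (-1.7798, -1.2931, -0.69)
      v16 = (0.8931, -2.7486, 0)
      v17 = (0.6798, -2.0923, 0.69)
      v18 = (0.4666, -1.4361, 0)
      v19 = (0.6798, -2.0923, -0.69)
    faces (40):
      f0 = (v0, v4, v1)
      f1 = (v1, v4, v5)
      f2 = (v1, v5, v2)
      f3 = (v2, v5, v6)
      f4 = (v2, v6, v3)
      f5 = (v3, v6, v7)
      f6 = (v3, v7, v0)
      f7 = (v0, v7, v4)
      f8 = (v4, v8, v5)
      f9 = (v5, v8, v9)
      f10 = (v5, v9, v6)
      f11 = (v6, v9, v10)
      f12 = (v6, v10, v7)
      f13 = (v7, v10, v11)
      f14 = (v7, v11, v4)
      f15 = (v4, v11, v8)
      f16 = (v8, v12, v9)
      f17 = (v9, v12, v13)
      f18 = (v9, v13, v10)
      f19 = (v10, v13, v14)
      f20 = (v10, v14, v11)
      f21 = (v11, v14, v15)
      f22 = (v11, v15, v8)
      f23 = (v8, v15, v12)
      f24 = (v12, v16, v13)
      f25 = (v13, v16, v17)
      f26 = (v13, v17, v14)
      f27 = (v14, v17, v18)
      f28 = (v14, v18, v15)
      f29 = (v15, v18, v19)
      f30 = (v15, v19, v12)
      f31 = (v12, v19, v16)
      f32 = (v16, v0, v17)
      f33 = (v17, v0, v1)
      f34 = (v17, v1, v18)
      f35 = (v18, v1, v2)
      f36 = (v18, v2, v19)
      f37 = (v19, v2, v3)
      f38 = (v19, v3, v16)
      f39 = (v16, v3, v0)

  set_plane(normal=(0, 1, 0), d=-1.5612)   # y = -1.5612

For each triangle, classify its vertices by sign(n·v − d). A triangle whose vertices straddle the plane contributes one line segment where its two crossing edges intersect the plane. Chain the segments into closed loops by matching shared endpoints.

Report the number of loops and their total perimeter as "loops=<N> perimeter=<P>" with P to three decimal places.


loops=1 perimeter=9.820

Straddling triangles (16 of 40):
  (v8,v12,v9) [+-+] → (-2.3381, -1.5612, 0)–(-2.31244, -1.5612, 0.0317117)  len=0.0408
  (v9,v12,v13) [+-+] → (-2.31244, -1.5612, 0.0317117)–(-2.14883, -1.5612, 0.233913)  len=0.2601
  (v8,v15,v12) [++-] → (-2.14883, -1.5612, -0.233913)–(-2.3381, -1.5612, 0)  len=0.3009
  (v12,v16,v13) [--+] → (-1.28746, -1.5612, 0.562903)–(-2.14883, -1.5612, 0.233913)  len=0.9221
  (v13,v16,v17) [+--] → (-1.28746, -1.5612, 0.562903)–(-0.954701, -1.5612, 0.69)  len=0.3562
  (v13,v17,v14) [+-+] → (-0.954701, -1.5612, 0.69)–(-0.158445, -1.5612, 0.385809)  len=0.8524
  (v14,v17,v18) [+-+] → (-0.158445, -1.5612, 0.385809)–(0.507245, -1.5612, 0.131544)  len=0.7126
  (v15,v18,v19) [++-] → (0.507245, -1.5612, -0.131544)–(-0.954701, -1.5612, -0.69)  len=1.5650
  (v15,v19,v12) [+--] → (-0.954701, -1.5612, -0.69)–(-2.14883, -1.5612, -0.233913)  len=1.2783
  (v16,v0,v17) [-+-] → (1.75576, -1.5612, 0)–(1.24083, -1.5612, 0.514854)  len=0.7282
  (v17,v0,v1) [-++] → (1.24083, -1.5612, 0.514854)–(1.06568, -1.5612, 0.69)  len=0.2477
  (v17,v1,v18) [-++] → (1.06568, -1.5612, 0.69)–(0.507245, -1.5612, 0.131544)  len=0.7898
  (v18,v2,v19) [++-] → (0.890534, -1.5612, -0.514854)–(0.507245, -1.5612, -0.131544)  len=0.5421
  (v19,v2,v3) [-++] → (0.890534, -1.5612, -0.514854)–(1.06568, -1.5612, -0.69)  len=0.2477
  (v19,v3,v16) [-+-] → (1.06568, -1.5612, -0.69)–(1.45768, -1.5612, -0.298081)  len=0.5543
  (v16,v3,v0) [-++] → (1.45768, -1.5612, -0.298081)–(1.75576, -1.5612, 0)  len=0.4216

Chained into 1 loop(s):
  loop 1: 16 segments, perimeter = 9.8195
Total perimeter = 9.820


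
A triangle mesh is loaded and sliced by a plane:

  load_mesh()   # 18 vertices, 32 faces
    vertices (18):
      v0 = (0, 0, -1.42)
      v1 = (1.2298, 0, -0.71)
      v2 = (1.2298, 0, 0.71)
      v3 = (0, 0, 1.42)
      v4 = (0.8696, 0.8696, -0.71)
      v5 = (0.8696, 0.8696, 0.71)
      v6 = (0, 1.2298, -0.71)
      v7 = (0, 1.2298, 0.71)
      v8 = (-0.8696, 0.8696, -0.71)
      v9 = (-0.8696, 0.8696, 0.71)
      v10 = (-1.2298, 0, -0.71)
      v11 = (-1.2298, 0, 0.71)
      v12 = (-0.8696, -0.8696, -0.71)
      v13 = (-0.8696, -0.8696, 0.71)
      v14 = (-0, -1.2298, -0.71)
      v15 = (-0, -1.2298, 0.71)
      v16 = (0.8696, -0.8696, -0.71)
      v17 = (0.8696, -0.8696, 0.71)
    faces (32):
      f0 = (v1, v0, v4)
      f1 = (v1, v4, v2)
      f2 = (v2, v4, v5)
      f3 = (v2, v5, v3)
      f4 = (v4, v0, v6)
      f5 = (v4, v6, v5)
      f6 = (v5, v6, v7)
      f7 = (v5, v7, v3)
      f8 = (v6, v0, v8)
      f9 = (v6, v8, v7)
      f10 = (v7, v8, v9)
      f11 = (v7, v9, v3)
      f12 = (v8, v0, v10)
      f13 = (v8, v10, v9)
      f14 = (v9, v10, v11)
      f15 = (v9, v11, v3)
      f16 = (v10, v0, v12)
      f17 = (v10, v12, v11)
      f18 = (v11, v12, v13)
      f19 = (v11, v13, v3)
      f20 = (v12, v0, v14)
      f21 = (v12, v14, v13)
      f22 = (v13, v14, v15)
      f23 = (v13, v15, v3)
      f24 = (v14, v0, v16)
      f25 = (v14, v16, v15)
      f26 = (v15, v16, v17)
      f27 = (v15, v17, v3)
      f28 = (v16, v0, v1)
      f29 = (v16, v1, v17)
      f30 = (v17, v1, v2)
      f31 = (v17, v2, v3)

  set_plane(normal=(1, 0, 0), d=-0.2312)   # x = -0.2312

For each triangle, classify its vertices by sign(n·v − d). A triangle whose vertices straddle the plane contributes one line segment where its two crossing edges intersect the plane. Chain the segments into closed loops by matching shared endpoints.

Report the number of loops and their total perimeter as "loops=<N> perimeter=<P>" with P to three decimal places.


loops=1 perimeter=7.961

Straddling triangles (12 of 32):
  (v6,v0,v8) [++-] → (-0.2312, 0.2312, -1.23123)–(-0.2312, 1.13403, -0.71)  len=1.0425
  (v6,v8,v7) [+-+] → (-0.2312, 1.13403, -0.71)–(-0.2312, 1.13403, 0.332466)  len=1.0425
  (v7,v8,v9) [+--] → (-0.2312, 1.13403, 0.332466)–(-0.2312, 1.13403, 0.71)  len=0.3775
  (v7,v9,v3) [+-+] → (-0.2312, 1.13403, 0.71)–(-0.2312, 0.2312, 1.23123)  len=1.0425
  (v8,v0,v10) [-+-] → (-0.2312, 0.2312, -1.23123)–(-0.2312, 0, -1.28652)  len=0.2377
  (v9,v11,v3) [--+] → (-0.2312, 0, 1.28652)–(-0.2312, 0.2312, 1.23123)  len=0.2377
  (v10,v0,v12) [-+-] → (-0.2312, 0, -1.28652)–(-0.2312, -0.2312, -1.23123)  len=0.2377
  (v11,v13,v3) [--+] → (-0.2312, -0.2312, 1.23123)–(-0.2312, 0, 1.28652)  len=0.2377
  (v12,v0,v14) [-++] → (-0.2312, -0.2312, -1.23123)–(-0.2312, -1.13403, -0.71)  len=1.0425
  (v12,v14,v13) [-+-] → (-0.2312, -1.13403, -0.71)–(-0.2312, -1.13403, -0.332466)  len=0.3775
  (v13,v14,v15) [-++] → (-0.2312, -1.13403, -0.332466)–(-0.2312, -1.13403, 0.71)  len=1.0425
  (v13,v15,v3) [-++] → (-0.2312, -1.13403, 0.71)–(-0.2312, -0.2312, 1.23123)  len=1.0425

Chained into 1 loop(s):
  loop 1: 12 segments, perimeter = 7.9608
Total perimeter = 7.961


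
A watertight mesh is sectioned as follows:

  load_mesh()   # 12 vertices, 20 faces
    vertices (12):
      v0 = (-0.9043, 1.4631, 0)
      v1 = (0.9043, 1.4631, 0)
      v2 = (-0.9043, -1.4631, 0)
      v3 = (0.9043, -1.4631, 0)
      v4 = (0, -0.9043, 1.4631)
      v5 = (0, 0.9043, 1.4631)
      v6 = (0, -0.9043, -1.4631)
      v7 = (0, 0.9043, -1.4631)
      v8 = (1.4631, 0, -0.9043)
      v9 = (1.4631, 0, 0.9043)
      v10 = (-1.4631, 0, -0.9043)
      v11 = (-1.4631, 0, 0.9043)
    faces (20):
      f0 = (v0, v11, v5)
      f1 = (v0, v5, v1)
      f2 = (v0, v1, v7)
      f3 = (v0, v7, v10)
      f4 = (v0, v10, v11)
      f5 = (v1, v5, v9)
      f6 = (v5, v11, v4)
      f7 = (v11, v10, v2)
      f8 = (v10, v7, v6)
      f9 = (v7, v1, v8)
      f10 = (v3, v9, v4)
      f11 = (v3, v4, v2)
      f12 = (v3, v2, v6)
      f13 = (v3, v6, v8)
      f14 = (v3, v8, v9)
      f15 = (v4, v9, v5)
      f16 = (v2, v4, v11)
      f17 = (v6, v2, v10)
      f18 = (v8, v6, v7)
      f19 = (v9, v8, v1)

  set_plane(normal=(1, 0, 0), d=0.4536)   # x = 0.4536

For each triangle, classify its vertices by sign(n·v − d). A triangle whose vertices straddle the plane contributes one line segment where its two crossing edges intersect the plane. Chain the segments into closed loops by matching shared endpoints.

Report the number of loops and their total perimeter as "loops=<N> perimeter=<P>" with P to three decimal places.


Straddling triangles (10 of 20):
  (v0,v5,v1) [--+] → (0.4536, 1.1846, 0.729204)–(0.4536, 1.4631, 0)  len=0.7806
  (v0,v1,v7) [-+-] → (0.4536, 1.4631, 0)–(0.4536, 1.1846, -0.729204)  len=0.7806
  (v1,v5,v9) [+-+] → (0.4536, 1.1846, 0.729204)–(0.4536, 0.623943, 1.28986)  len=0.7929
  (v7,v1,v8) [-++] → (0.4536, 1.1846, -0.729204)–(0.4536, 0.623943, -1.28986)  len=0.7929
  (v3,v9,v4) [++-] → (0.4536, -0.623943, 1.28986)–(0.4536, -1.1846, 0.729204)  len=0.7929
  (v3,v4,v2) [+--] → (0.4536, -1.1846, 0.729204)–(0.4536, -1.4631, 0)  len=0.7806
  (v3,v2,v6) [+--] → (0.4536, -1.4631, 0)–(0.4536, -1.1846, -0.729204)  len=0.7806
  (v3,v6,v8) [+-+] → (0.4536, -1.1846, -0.729204)–(0.4536, -0.623943, -1.28986)  len=0.7929
  (v4,v9,v5) [-+-] → (0.4536, -0.623943, 1.28986)–(0.4536, 0.623943, 1.28986)  len=1.2479
  (v8,v6,v7) [+--] → (0.4536, -0.623943, -1.28986)–(0.4536, 0.623943, -1.28986)  len=1.2479

Chained into 1 loop(s):
  loop 1: 10 segments, perimeter = 8.7896
Total perimeter = 8.790

loops=1 perimeter=8.790
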